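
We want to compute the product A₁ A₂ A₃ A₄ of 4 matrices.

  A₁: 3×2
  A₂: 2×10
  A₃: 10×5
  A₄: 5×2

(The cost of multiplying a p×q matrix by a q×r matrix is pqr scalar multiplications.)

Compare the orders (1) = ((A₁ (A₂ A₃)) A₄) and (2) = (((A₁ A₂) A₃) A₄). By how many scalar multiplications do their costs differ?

Order (1) = ((A₁ (A₂ A₃)) A₄): (A₂ A₃): 2×10 by 10×5 → 2×5, cost 2·10·5 = 100; (A₁ (A₂ A₃)): 3×2 by 2×5 → 3×5, cost 3·2·5 = 30; cumulative 130; ((A₁ (A₂ A₃)) A₄): 3×5 by 5×2 → 3×2, cost 3·5·2 = 30; cumulative 160. Total 160.
Order (2) = (((A₁ A₂) A₃) A₄): (A₁ A₂): 3×2 by 2×10 → 3×10, cost 3·2·10 = 60; ((A₁ A₂) A₃): 3×10 by 10×5 → 3×5, cost 3·10·5 = 150; cumulative 210; (((A₁ A₂) A₃) A₄): 3×5 by 5×2 → 3×2, cost 3·5·2 = 30; cumulative 240. Total 240.
Difference: |160 − 240| = 80.

80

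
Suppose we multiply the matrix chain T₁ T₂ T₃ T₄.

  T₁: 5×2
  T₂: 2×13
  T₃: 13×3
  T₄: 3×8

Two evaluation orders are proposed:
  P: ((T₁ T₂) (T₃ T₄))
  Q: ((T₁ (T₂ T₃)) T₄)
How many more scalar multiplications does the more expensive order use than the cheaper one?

734

Order P = ((T₁ T₂) (T₃ T₄)): (T₁ T₂): 5×2 by 2×13 → 5×13, cost 5·2·13 = 130; (T₃ T₄): 13×3 by 3×8 → 13×8, cost 13·3·8 = 312; ((T₁ T₂) (T₃ T₄)): 5×13 by 13×8 → 5×8, cost 5·13·8 = 520; cumulative 962. Total 962.
Order Q = ((T₁ (T₂ T₃)) T₄): (T₂ T₃): 2×13 by 13×3 → 2×3, cost 2·13·3 = 78; (T₁ (T₂ T₃)): 5×2 by 2×3 → 5×3, cost 5·2·3 = 30; cumulative 108; ((T₁ (T₂ T₃)) T₄): 5×3 by 3×8 → 5×8, cost 5·3·8 = 120; cumulative 228. Total 228.
Difference: |962 − 228| = 734.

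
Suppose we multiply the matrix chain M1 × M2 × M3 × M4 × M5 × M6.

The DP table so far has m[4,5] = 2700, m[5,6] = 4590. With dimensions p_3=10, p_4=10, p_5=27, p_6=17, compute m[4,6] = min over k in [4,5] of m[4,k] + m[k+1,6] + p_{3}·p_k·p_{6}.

6290

m[4,6] = min over k∈[4,5] of m[4,k]+m[k+1,6]+p_{3}·p_k·p_{6}.
k=4: 0 + 4590 + 10·10·17 = 6290; k=5: 2700 + 0 + 10·27·17 = 7290.
Minimum: 6290 at k=4.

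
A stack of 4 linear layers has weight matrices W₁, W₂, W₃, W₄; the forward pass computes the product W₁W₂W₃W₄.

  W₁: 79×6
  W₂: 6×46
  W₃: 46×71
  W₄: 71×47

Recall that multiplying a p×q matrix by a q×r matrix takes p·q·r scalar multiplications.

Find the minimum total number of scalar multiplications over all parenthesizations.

61896

Adjacent pairs: W₁W₂ = 79·6·46 = 21804; W₂W₃ = 6·46·71 = 19596; W₃W₄ = 46·71·47 = 153502.
Length 3: W₁..W₃: k=1: 0+19596+79·6·71=53250; k=2: 21804+0+79·46·71=279818 → min 53250 | W₂..W₄: k=2: 0+153502+6·46·47=166474; k=3: 19596+0+6·71·47=39618 → min 39618.
Length 4: W₁..W₄: k=1: 0+39618+79·6·47=61896; k=2: 21804+153502+79·46·47=346104; k=3: 53250+0+79·71·47=316873 → min 61896.
Optimal order: (W₁((W₂W₃)W₄)) with cost 61896.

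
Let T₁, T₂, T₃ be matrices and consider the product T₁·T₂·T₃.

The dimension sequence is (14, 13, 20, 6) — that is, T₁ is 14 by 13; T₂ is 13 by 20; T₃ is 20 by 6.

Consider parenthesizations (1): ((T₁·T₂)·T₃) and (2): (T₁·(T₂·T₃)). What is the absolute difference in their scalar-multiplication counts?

2668

Order (1) = ((T₁·T₂)·T₃): (T₁·T₂): 14×13 by 13×20 → 14×20, cost 14·13·20 = 3640; ((T₁·T₂)·T₃): 14×20 by 20×6 → 14×6, cost 14·20·6 = 1680; cumulative 5320. Total 5320.
Order (2) = (T₁·(T₂·T₃)): (T₂·T₃): 13×20 by 20×6 → 13×6, cost 13·20·6 = 1560; (T₁·(T₂·T₃)): 14×13 by 13×6 → 14×6, cost 14·13·6 = 1092; cumulative 2652. Total 2652.
Difference: |5320 − 2652| = 2668.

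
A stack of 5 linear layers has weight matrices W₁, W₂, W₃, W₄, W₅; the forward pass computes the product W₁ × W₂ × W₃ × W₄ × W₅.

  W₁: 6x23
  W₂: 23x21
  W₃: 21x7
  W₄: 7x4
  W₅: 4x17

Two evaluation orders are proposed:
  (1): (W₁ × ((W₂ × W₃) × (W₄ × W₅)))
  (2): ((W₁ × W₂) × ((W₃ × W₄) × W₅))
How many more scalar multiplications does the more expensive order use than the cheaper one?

Order (1) = (W₁ × ((W₂ × W₃) × (W₄ × W₅))): (W₂ × W₃): 23×21 by 21×7 → 23×7, cost 23·21·7 = 3381; (W₄ × W₅): 7×4 by 4×17 → 7×17, cost 7·4·17 = 476; ((W₂ × W₃) × (W₄ × W₅)): 23×7 by 7×17 → 23×17, cost 23·7·17 = 2737; cumulative 6594; (W₁ × ((W₂ × W₃) × (W₄ × W₅))): 6×23 by 23×17 → 6×17, cost 6·23·17 = 2346; cumulative 8940. Total 8940.
Order (2) = ((W₁ × W₂) × ((W₃ × W₄) × W₅)): (W₁ × W₂): 6×23 by 23×21 → 6×21, cost 6·23·21 = 2898; (W₃ × W₄): 21×7 by 7×4 → 21×4, cost 21·7·4 = 588; ((W₃ × W₄) × W₅): 21×4 by 4×17 → 21×17, cost 21·4·17 = 1428; cumulative 2016; ((W₁ × W₂) × ((W₃ × W₄) × W₅)): 6×21 by 21×17 → 6×17, cost 6·21·17 = 2142; cumulative 7056. Total 7056.
Difference: |8940 − 7056| = 1884.

1884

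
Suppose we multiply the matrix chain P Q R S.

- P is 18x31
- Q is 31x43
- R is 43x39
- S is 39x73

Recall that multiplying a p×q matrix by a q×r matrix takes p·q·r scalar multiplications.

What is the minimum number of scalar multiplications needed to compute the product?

Adjacent pairs: PQ = 18·31·43 = 23994; QR = 31·43·39 = 51987; RS = 43·39·73 = 122421.
Length 3: P..R: k=1: 0+51987+18·31·39=73749; k=2: 23994+0+18·43·39=54180 → min 54180 | Q..S: k=2: 0+122421+31·43·73=219730; k=3: 51987+0+31·39·73=140244 → min 140244.
Length 4: P..S: k=1: 0+140244+18·31·73=180978; k=2: 23994+122421+18·43·73=202917; k=3: 54180+0+18·39·73=105426 → min 105426.
Optimal order: (((P Q) R) S) with cost 105426.

105426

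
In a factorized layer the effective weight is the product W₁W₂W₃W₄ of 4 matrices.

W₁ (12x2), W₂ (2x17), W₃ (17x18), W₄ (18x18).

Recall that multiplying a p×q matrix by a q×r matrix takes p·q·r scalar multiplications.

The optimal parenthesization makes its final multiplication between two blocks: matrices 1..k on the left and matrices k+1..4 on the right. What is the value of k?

1

Adjacent pairs: W₁W₂ = 12·2·17 = 408; W₂W₃ = 2·17·18 = 612; W₃W₄ = 17·18·18 = 5508.
Length 3: W₁..W₃: k=1: 0+612+12·2·18=1044; k=2: 408+0+12·17·18=4080 → min 1044 | W₂..W₄: k=2: 0+5508+2·17·18=6120; k=3: 612+0+2·18·18=1260 → min 1260.
Top-level splits: k=1: (W₁..W₁)·(W₂..W₄) → 0+1260+12·2·18 = 1692; k=2: (W₁..W₂)·(W₃..W₄) → 408+5508+12·17·18 = 9588; k=3: (W₁..W₃)·(W₄..W₄) → 1044+0+12·18·18 = 4932.
Best split is after W₁, i.e. k = 1.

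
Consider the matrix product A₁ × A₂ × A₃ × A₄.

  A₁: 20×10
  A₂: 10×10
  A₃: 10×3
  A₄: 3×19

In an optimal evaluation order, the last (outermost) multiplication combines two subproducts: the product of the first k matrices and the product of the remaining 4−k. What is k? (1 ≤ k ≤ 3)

Adjacent pairs: A₁A₂ = 20·10·10 = 2000; A₂A₃ = 10·10·3 = 300; A₃A₄ = 10·3·19 = 570.
Length 3: A₁..A₃: k=1: 0+300+20·10·3=900; k=2: 2000+0+20·10·3=2600 → min 900 | A₂..A₄: k=2: 0+570+10·10·19=2470; k=3: 300+0+10·3·19=870 → min 870.
Top-level splits: k=1: (A₁..A₁)·(A₂..A₄) → 0+870+20·10·19 = 4670; k=2: (A₁..A₂)·(A₃..A₄) → 2000+570+20·10·19 = 6370; k=3: (A₁..A₃)·(A₄..A₄) → 900+0+20·3·19 = 2040.
Best split is after A₃, i.e. k = 3.

3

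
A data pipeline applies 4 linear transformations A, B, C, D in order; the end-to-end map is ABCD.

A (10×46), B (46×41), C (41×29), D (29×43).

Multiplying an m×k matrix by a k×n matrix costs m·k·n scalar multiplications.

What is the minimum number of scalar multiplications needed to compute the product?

Adjacent pairs: AB = 10·46·41 = 18860; BC = 46·41·29 = 54694; CD = 41·29·43 = 51127.
Length 3: A..C: k=1: 0+54694+10·46·29=68034; k=2: 18860+0+10·41·29=30750 → min 30750 | B..D: k=2: 0+51127+46·41·43=132225; k=3: 54694+0+46·29·43=112056 → min 112056.
Length 4: A..D: k=1: 0+112056+10·46·43=131836; k=2: 18860+51127+10·41·43=87617; k=3: 30750+0+10·29·43=43220 → min 43220.
Optimal order: (((AB)C)D) with cost 43220.

43220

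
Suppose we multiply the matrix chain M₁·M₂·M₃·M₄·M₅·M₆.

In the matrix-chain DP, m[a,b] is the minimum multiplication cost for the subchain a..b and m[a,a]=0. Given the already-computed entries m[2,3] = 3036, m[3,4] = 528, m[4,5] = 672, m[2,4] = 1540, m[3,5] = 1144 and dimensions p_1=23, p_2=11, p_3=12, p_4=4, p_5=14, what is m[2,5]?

m[2,5] = min over k∈[2,4] of m[2,k]+m[k+1,5]+p_{1}·p_k·p_{5}.
k=2: 0 + 1144 + 23·11·14 = 4686; k=3: 3036 + 672 + 23·12·14 = 7572; k=4: 1540 + 0 + 23·4·14 = 2828.
Minimum: 2828 at k=4.

2828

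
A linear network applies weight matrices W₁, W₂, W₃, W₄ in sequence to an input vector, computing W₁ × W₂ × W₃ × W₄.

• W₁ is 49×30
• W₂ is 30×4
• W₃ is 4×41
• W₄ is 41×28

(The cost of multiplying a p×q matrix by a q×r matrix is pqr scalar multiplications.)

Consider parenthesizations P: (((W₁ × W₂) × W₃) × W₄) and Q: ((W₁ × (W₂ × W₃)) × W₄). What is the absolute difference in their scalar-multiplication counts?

51274

Order P = (((W₁ × W₂) × W₃) × W₄): (W₁ × W₂): 49×30 by 30×4 → 49×4, cost 49·30·4 = 5880; ((W₁ × W₂) × W₃): 49×4 by 4×41 → 49×41, cost 49·4·41 = 8036; cumulative 13916; (((W₁ × W₂) × W₃) × W₄): 49×41 by 41×28 → 49×28, cost 49·41·28 = 56252; cumulative 70168. Total 70168.
Order Q = ((W₁ × (W₂ × W₃)) × W₄): (W₂ × W₃): 30×4 by 4×41 → 30×41, cost 30·4·41 = 4920; (W₁ × (W₂ × W₃)): 49×30 by 30×41 → 49×41, cost 49·30·41 = 60270; cumulative 65190; ((W₁ × (W₂ × W₃)) × W₄): 49×41 by 41×28 → 49×28, cost 49·41·28 = 56252; cumulative 121442. Total 121442.
Difference: |70168 − 121442| = 51274.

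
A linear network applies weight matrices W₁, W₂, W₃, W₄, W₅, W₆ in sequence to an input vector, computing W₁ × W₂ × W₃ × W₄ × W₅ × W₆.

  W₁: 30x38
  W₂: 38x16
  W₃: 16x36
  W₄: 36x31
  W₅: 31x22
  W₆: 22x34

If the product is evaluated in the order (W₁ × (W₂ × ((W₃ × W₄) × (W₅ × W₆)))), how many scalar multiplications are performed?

(W₃ × W₄): 16×36 by 36×31 → 16×31, cost 16·36·31 = 17856
(W₅ × W₆): 31×22 by 22×34 → 31×34, cost 31·22·34 = 23188
((W₃ × W₄) × (W₅ × W₆)): 16×31 by 31×34 → 16×34, cost 16·31·34 = 16864; cumulative 57908
(W₂ × ((W₃ × W₄) × (W₅ × W₆))): 38×16 by 16×34 → 38×34, cost 38·16·34 = 20672; cumulative 78580
(W₁ × (W₂ × ((W₃ × W₄) × (W₅ × W₆)))): 30×38 by 38×34 → 30×34, cost 30·38·34 = 38760; cumulative 117340
Total: 117340 scalar multiplications.

117340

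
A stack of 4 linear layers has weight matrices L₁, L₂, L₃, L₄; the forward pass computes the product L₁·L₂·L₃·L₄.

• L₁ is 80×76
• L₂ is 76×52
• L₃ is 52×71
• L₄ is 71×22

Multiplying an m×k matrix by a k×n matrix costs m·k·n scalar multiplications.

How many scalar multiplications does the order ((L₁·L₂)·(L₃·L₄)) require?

488904

(L₁·L₂): 80×76 by 76×52 → 80×52, cost 80·76·52 = 316160
(L₃·L₄): 52×71 by 71×22 → 52×22, cost 52·71·22 = 81224
((L₁·L₂)·(L₃·L₄)): 80×52 by 52×22 → 80×22, cost 80·52·22 = 91520; cumulative 488904
Total: 488904 scalar multiplications.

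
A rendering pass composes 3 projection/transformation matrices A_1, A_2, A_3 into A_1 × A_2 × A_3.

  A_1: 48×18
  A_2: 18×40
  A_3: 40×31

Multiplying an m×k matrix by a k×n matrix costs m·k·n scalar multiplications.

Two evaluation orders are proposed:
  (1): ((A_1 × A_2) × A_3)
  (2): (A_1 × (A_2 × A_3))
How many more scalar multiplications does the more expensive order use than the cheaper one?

Order (1) = ((A_1 × A_2) × A_3): (A_1 × A_2): 48×18 by 18×40 → 48×40, cost 48·18·40 = 34560; ((A_1 × A_2) × A_3): 48×40 by 40×31 → 48×31, cost 48·40·31 = 59520; cumulative 94080. Total 94080.
Order (2) = (A_1 × (A_2 × A_3)): (A_2 × A_3): 18×40 by 40×31 → 18×31, cost 18·40·31 = 22320; (A_1 × (A_2 × A_3)): 48×18 by 18×31 → 48×31, cost 48·18·31 = 26784; cumulative 49104. Total 49104.
Difference: |94080 − 49104| = 44976.

44976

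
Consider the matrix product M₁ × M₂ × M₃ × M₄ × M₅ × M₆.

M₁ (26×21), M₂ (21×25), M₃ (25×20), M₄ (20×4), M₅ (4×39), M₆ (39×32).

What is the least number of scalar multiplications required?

Adjacent pairs: M₁M₂ = 26·21·25 = 13650; M₂M₃ = 21·25·20 = 10500; M₃M₄ = 25·20·4 = 2000; M₄M₅ = 20·4·39 = 3120; M₅M₆ = 4·39·32 = 4992.
Length 3: M₁..M₃: k=1: 0+10500+26·21·20=21420; k=2: 13650+0+26·25·20=26650 → min 21420 | M₂..M₄: k=2: 0+2000+21·25·4=4100; k=3: 10500+0+21·20·4=12180 → min 4100 | M₃..M₅: k=3: 0+3120+25·20·39=22620; k=4: 2000+0+25·4·39=5900 → min 5900 | M₄..M₆: k=4: 0+4992+20·4·32=7552; k=5: 3120+0+20·39·32=28080 → min 7552.
Length 4: M₁..M₄: k=1: 0+4100+26·21·4=6284; k=2: 13650+2000+26·25·4=18250; k=3: 21420+0+26·20·4=23500 → min 6284 | M₂..M₅: k=2: 0+5900+21·25·39=26375; k=3: 10500+3120+21·20·39=30000; k=4: 4100+0+21·4·39=7376 → min 7376 | M₃..M₆: k=3: 0+7552+25·20·32=23552; k=4: 2000+4992+25·4·32=10192; k=5: 5900+0+25·39·32=37100 → min 10192.
Length 5: M₁..M₅: k=1: 0+7376+26·21·39=28670; k=2: 13650+5900+26·25·39=44900; k=3: 21420+3120+26·20·39=44820; k=4: 6284+0+26·4·39=10340 → min 10340 | M₂..M₆: k=2: 0+10192+21·25·32=26992; k=3: 10500+7552+21·20·32=31492; k=4: 4100+4992+21·4·32=11780; k=5: 7376+0+21·39·32=33584 → min 11780.
Length 6: M₁..M₆: k=1: 0+11780+26·21·32=29252; k=2: 13650+10192+26·25·32=44642; k=3: 21420+7552+26·20·32=45612; k=4: 6284+4992+26·4·32=14604; k=5: 10340+0+26·39·32=42788 → min 14604.
Optimal order: ((M₁ × (M₂ × (M₃ × M₄))) × (M₅ × M₆)) with cost 14604.

14604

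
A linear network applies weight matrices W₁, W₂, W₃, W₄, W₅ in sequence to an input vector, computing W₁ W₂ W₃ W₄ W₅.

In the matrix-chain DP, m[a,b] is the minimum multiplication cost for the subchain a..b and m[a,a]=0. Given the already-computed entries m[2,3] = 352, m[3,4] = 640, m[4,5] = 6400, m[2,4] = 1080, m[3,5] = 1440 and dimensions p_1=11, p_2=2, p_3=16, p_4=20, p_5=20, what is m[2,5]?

1880

m[2,5] = min over k∈[2,4] of m[2,k]+m[k+1,5]+p_{1}·p_k·p_{5}.
k=2: 0 + 1440 + 11·2·20 = 1880; k=3: 352 + 6400 + 11·16·20 = 10272; k=4: 1080 + 0 + 11·20·20 = 5480.
Minimum: 1880 at k=2.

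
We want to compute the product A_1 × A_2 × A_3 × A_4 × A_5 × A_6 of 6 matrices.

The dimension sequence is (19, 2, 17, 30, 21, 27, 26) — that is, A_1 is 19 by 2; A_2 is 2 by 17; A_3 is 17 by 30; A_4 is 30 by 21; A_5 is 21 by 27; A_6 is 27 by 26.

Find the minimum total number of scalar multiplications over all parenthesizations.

5806

Adjacent pairs: A_1A_2 = 19·2·17 = 646; A_2A_3 = 2·17·30 = 1020; A_3A_4 = 17·30·21 = 10710; A_4A_5 = 30·21·27 = 17010; A_5A_6 = 21·27·26 = 14742.
Length 3: A_1..A_3: k=1: 0+1020+19·2·30=2160; k=2: 646+0+19·17·30=10336 → min 2160 | A_2..A_4: k=2: 0+10710+2·17·21=11424; k=3: 1020+0+2·30·21=2280 → min 2280 | A_3..A_5: k=3: 0+17010+17·30·27=30780; k=4: 10710+0+17·21·27=20349 → min 20349 | A_4..A_6: k=4: 0+14742+30·21·26=31122; k=5: 17010+0+30·27·26=38070 → min 31122.
Length 4: A_1..A_4: k=1: 0+2280+19·2·21=3078; k=2: 646+10710+19·17·21=18139; k=3: 2160+0+19·30·21=14130 → min 3078 | A_2..A_5: k=2: 0+20349+2·17·27=21267; k=3: 1020+17010+2·30·27=19650; k=4: 2280+0+2·21·27=3414 → min 3414 | A_3..A_6: k=3: 0+31122+17·30·26=44382; k=4: 10710+14742+17·21·26=34734; k=5: 20349+0+17·27·26=32283 → min 32283.
Length 5: A_1..A_5: k=1: 0+3414+19·2·27=4440; k=2: 646+20349+19·17·27=29716; k=3: 2160+17010+19·30·27=34560; k=4: 3078+0+19·21·27=13851 → min 4440 | A_2..A_6: k=2: 0+32283+2·17·26=33167; k=3: 1020+31122+2·30·26=33702; k=4: 2280+14742+2·21·26=18114; k=5: 3414+0+2·27·26=4818 → min 4818.
Length 6: A_1..A_6: k=1: 0+4818+19·2·26=5806; k=2: 646+32283+19·17·26=41327; k=3: 2160+31122+19·30·26=48102; k=4: 3078+14742+19·21·26=28194; k=5: 4440+0+19·27·26=17778 → min 5806.
Optimal order: (A_1 × ((((A_2 × A_3) × A_4) × A_5) × A_6)) with cost 5806.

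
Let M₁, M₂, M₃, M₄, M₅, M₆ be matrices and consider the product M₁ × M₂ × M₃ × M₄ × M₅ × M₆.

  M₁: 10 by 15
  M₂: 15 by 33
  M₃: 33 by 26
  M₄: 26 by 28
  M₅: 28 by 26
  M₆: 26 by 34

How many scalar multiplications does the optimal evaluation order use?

Adjacent pairs: M₁M₂ = 10·15·33 = 4950; M₂M₃ = 15·33·26 = 12870; M₃M₄ = 33·26·28 = 24024; M₄M₅ = 26·28·26 = 18928; M₅M₆ = 28·26·34 = 24752.
Length 3: M₁..M₃: k=1: 0+12870+10·15·26=16770; k=2: 4950+0+10·33·26=13530 → min 13530 | M₂..M₄: k=2: 0+24024+15·33·28=37884; k=3: 12870+0+15·26·28=23790 → min 23790 | M₃..M₅: k=3: 0+18928+33·26·26=41236; k=4: 24024+0+33·28·26=48048 → min 41236 | M₄..M₆: k=4: 0+24752+26·28·34=49504; k=5: 18928+0+26·26·34=41912 → min 41912.
Length 4: M₁..M₄: k=1: 0+23790+10·15·28=27990; k=2: 4950+24024+10·33·28=38214; k=3: 13530+0+10·26·28=20810 → min 20810 | M₂..M₅: k=2: 0+41236+15·33·26=54106; k=3: 12870+18928+15·26·26=41938; k=4: 23790+0+15·28·26=34710 → min 34710 | M₃..M₆: k=3: 0+41912+33·26·34=71084; k=4: 24024+24752+33·28·34=80192; k=5: 41236+0+33·26·34=70408 → min 70408.
Length 5: M₁..M₅: k=1: 0+34710+10·15·26=38610; k=2: 4950+41236+10·33·26=54766; k=3: 13530+18928+10·26·26=39218; k=4: 20810+0+10·28·26=28090 → min 28090 | M₂..M₆: k=2: 0+70408+15·33·34=87238; k=3: 12870+41912+15·26·34=68042; k=4: 23790+24752+15·28·34=62822; k=5: 34710+0+15·26·34=47970 → min 47970.
Length 6: M₁..M₆: k=1: 0+47970+10·15·34=53070; k=2: 4950+70408+10·33·34=86578; k=3: 13530+41912+10·26·34=64282; k=4: 20810+24752+10·28·34=55082; k=5: 28090+0+10·26·34=36930 → min 36930.
Optimal order: (((((M₁ × M₂) × M₃) × M₄) × M₅) × M₆) with cost 36930.

36930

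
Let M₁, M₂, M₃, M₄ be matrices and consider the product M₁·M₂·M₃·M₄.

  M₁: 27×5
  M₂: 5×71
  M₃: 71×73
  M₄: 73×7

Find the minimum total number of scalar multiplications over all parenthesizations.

29415

Adjacent pairs: M₁M₂ = 27·5·71 = 9585; M₂M₃ = 5·71·73 = 25915; M₃M₄ = 71·73·7 = 36281.
Length 3: M₁..M₃: k=1: 0+25915+27·5·73=35770; k=2: 9585+0+27·71·73=149526 → min 35770 | M₂..M₄: k=2: 0+36281+5·71·7=38766; k=3: 25915+0+5·73·7=28470 → min 28470.
Length 4: M₁..M₄: k=1: 0+28470+27·5·7=29415; k=2: 9585+36281+27·71·7=59285; k=3: 35770+0+27·73·7=49567 → min 29415.
Optimal order: (M₁·((M₂·M₃)·M₄)) with cost 29415.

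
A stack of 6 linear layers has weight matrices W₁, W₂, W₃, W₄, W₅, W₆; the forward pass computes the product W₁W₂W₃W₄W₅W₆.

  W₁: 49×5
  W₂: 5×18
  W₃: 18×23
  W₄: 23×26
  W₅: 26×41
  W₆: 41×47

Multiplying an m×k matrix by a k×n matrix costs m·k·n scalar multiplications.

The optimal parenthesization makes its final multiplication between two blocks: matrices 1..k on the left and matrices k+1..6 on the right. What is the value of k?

Adjacent pairs: W₁W₂ = 49·5·18 = 4410; W₂W₃ = 5·18·23 = 2070; W₃W₄ = 18·23·26 = 10764; W₄W₅ = 23·26·41 = 24518; W₅W₆ = 26·41·47 = 50102.
Length 3: W₁..W₃: k=1: 0+2070+49·5·23=7705; k=2: 4410+0+49·18·23=24696 → min 7705 | W₂..W₄: k=2: 0+10764+5·18·26=13104; k=3: 2070+0+5·23·26=5060 → min 5060 | W₃..W₅: k=3: 0+24518+18·23·41=41492; k=4: 10764+0+18·26·41=29952 → min 29952 | W₄..W₆: k=4: 0+50102+23·26·47=78208; k=5: 24518+0+23·41·47=68839 → min 68839.
Length 4: W₁..W₄: k=1: 0+5060+49·5·26=11430; k=2: 4410+10764+49·18·26=38106; k=3: 7705+0+49·23·26=37007 → min 11430 | W₂..W₅: k=2: 0+29952+5·18·41=33642; k=3: 2070+24518+5·23·41=31303; k=4: 5060+0+5·26·41=10390 → min 10390 | W₃..W₆: k=3: 0+68839+18·23·47=88297; k=4: 10764+50102+18·26·47=82862; k=5: 29952+0+18·41·47=64638 → min 64638.
Length 5: W₁..W₅: k=1: 0+10390+49·5·41=20435; k=2: 4410+29952+49·18·41=70524; k=3: 7705+24518+49·23·41=78430; k=4: 11430+0+49·26·41=63664 → min 20435 | W₂..W₆: k=2: 0+64638+5·18·47=68868; k=3: 2070+68839+5·23·47=76314; k=4: 5060+50102+5·26·47=61272; k=5: 10390+0+5·41·47=20025 → min 20025.
Top-level splits: k=1: (W₁..W₁)·(W₂..W₆) → 0+20025+49·5·47 = 31540; k=2: (W₁..W₂)·(W₃..W₆) → 4410+64638+49·18·47 = 110502; k=3: (W₁..W₃)·(W₄..W₆) → 7705+68839+49·23·47 = 129513; k=4: (W₁..W₄)·(W₅..W₆) → 11430+50102+49·26·47 = 121410; k=5: (W₁..W₅)·(W₆..W₆) → 20435+0+49·41·47 = 114858.
Best split is after W₁, i.e. k = 1.

1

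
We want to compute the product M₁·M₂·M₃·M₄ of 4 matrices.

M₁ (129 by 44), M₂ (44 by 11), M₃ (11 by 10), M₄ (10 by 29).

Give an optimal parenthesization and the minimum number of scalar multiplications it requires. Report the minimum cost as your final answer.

Adjacent pairs: M₁M₂ = 129·44·11 = 62436; M₂M₃ = 44·11·10 = 4840; M₃M₄ = 11·10·29 = 3190.
Length 3: M₁..M₃: k=1: 0+4840+129·44·10=61600; k=2: 62436+0+129·11·10=76626 → min 61600 | M₂..M₄: k=2: 0+3190+44·11·29=17226; k=3: 4840+0+44·10·29=17600 → min 17226.
Length 4: M₁..M₄: k=1: 0+17226+129·44·29=181830; k=2: 62436+3190+129·11·29=106777; k=3: 61600+0+129·10·29=99010 → min 99010.
Optimal parenthesization: ((M₁·(M₂·M₃))·M₄) with cost 99010.

99010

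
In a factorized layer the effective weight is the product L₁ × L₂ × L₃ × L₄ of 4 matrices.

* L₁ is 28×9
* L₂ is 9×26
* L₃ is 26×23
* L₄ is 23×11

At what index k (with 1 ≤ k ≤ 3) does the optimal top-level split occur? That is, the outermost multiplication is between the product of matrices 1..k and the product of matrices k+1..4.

1

Adjacent pairs: L₁L₂ = 28·9·26 = 6552; L₂L₃ = 9·26·23 = 5382; L₃L₄ = 26·23·11 = 6578.
Length 3: L₁..L₃: k=1: 0+5382+28·9·23=11178; k=2: 6552+0+28·26·23=23296 → min 11178 | L₂..L₄: k=2: 0+6578+9·26·11=9152; k=3: 5382+0+9·23·11=7659 → min 7659.
Top-level splits: k=1: (L₁..L₁)·(L₂..L₄) → 0+7659+28·9·11 = 10431; k=2: (L₁..L₂)·(L₃..L₄) → 6552+6578+28·26·11 = 21138; k=3: (L₁..L₃)·(L₄..L₄) → 11178+0+28·23·11 = 18262.
Best split is after L₁, i.e. k = 1.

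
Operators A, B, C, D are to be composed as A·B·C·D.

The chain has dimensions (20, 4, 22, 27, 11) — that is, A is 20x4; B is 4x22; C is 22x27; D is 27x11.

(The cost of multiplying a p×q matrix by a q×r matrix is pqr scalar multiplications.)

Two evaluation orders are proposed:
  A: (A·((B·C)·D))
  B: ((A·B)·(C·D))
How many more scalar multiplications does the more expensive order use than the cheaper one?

Order A = (A·((B·C)·D)): (B·C): 4×22 by 22×27 → 4×27, cost 4·22·27 = 2376; ((B·C)·D): 4×27 by 27×11 → 4×11, cost 4·27·11 = 1188; cumulative 3564; (A·((B·C)·D)): 20×4 by 4×11 → 20×11, cost 20·4·11 = 880; cumulative 4444. Total 4444.
Order B = ((A·B)·(C·D)): (A·B): 20×4 by 4×22 → 20×22, cost 20·4·22 = 1760; (C·D): 22×27 by 27×11 → 22×11, cost 22·27·11 = 6534; ((A·B)·(C·D)): 20×22 by 22×11 → 20×11, cost 20·22·11 = 4840; cumulative 13134. Total 13134.
Difference: |4444 − 13134| = 8690.

8690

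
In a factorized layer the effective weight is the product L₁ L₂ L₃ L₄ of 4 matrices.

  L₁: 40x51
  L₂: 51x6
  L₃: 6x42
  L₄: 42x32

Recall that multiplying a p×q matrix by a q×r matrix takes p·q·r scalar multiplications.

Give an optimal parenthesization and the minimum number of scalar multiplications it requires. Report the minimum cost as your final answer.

Adjacent pairs: L₁L₂ = 40·51·6 = 12240; L₂L₃ = 51·6·42 = 12852; L₃L₄ = 6·42·32 = 8064.
Length 3: L₁..L₃: k=1: 0+12852+40·51·42=98532; k=2: 12240+0+40·6·42=22320 → min 22320 | L₂..L₄: k=2: 0+8064+51·6·32=17856; k=3: 12852+0+51·42·32=81396 → min 17856.
Length 4: L₁..L₄: k=1: 0+17856+40·51·32=83136; k=2: 12240+8064+40·6·32=27984; k=3: 22320+0+40·42·32=76080 → min 27984.
Optimal parenthesization: ((L₁ L₂) (L₃ L₄)) with cost 27984.

27984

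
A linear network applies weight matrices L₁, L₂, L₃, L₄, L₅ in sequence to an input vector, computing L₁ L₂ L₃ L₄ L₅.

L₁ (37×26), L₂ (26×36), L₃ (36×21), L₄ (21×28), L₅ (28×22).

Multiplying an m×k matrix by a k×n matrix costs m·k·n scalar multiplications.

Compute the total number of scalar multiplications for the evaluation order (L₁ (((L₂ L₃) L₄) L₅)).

72124

(L₂ L₃): 26×36 by 36×21 → 26×21, cost 26·36·21 = 19656
((L₂ L₃) L₄): 26×21 by 21×28 → 26×28, cost 26·21·28 = 15288; cumulative 34944
(((L₂ L₃) L₄) L₅): 26×28 by 28×22 → 26×22, cost 26·28·22 = 16016; cumulative 50960
(L₁ (((L₂ L₃) L₄) L₅)): 37×26 by 26×22 → 37×22, cost 37·26·22 = 21164; cumulative 72124
Total: 72124 scalar multiplications.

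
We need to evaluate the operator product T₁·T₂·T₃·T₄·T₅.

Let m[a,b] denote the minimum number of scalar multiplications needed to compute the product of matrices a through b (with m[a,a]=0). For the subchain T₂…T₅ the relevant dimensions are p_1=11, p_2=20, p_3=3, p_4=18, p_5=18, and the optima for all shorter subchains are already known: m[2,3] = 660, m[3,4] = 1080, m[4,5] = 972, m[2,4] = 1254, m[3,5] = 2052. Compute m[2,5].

m[2,5] = min over k∈[2,4] of m[2,k]+m[k+1,5]+p_{1}·p_k·p_{5}.
k=2: 0 + 2052 + 11·20·18 = 6012; k=3: 660 + 972 + 11·3·18 = 2226; k=4: 1254 + 0 + 11·18·18 = 4818.
Minimum: 2226 at k=3.

2226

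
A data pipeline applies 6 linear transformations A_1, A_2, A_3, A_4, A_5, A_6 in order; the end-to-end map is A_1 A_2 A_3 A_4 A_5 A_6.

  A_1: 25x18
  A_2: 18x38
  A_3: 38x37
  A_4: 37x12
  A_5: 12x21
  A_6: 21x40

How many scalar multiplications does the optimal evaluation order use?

Adjacent pairs: A_1A_2 = 25·18·38 = 17100; A_2A_3 = 18·38·37 = 25308; A_3A_4 = 38·37·12 = 16872; A_4A_5 = 37·12·21 = 9324; A_5A_6 = 12·21·40 = 10080.
Length 3: A_1..A_3: k=1: 0+25308+25·18·37=41958; k=2: 17100+0+25·38·37=52250 → min 41958 | A_2..A_4: k=2: 0+16872+18·38·12=25080; k=3: 25308+0+18·37·12=33300 → min 25080 | A_3..A_5: k=3: 0+9324+38·37·21=38850; k=4: 16872+0+38·12·21=26448 → min 26448 | A_4..A_6: k=4: 0+10080+37·12·40=27840; k=5: 9324+0+37·21·40=40404 → min 27840.
Length 4: A_1..A_4: k=1: 0+25080+25·18·12=30480; k=2: 17100+16872+25·38·12=45372; k=3: 41958+0+25·37·12=53058 → min 30480 | A_2..A_5: k=2: 0+26448+18·38·21=40812; k=3: 25308+9324+18·37·21=48618; k=4: 25080+0+18·12·21=29616 → min 29616 | A_3..A_6: k=3: 0+27840+38·37·40=84080; k=4: 16872+10080+38·12·40=45192; k=5: 26448+0+38·21·40=58368 → min 45192.
Length 5: A_1..A_5: k=1: 0+29616+25·18·21=39066; k=2: 17100+26448+25·38·21=63498; k=3: 41958+9324+25·37·21=70707; k=4: 30480+0+25·12·21=36780 → min 36780 | A_2..A_6: k=2: 0+45192+18·38·40=72552; k=3: 25308+27840+18·37·40=79788; k=4: 25080+10080+18·12·40=43800; k=5: 29616+0+18·21·40=44736 → min 43800.
Length 6: A_1..A_6: k=1: 0+43800+25·18·40=61800; k=2: 17100+45192+25·38·40=100292; k=3: 41958+27840+25·37·40=106798; k=4: 30480+10080+25·12·40=52560; k=5: 36780+0+25·21·40=57780 → min 52560.
Optimal order: ((A_1 (A_2 (A_3 A_4))) (A_5 A_6)) with cost 52560.

52560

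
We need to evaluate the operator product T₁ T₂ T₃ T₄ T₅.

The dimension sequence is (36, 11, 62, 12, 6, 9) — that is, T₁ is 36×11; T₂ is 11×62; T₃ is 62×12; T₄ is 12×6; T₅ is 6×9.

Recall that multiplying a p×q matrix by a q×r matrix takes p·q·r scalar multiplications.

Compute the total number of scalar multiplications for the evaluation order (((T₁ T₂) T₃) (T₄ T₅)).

55872

(T₁ T₂): 36×11 by 11×62 → 36×62, cost 36·11·62 = 24552
((T₁ T₂) T₃): 36×62 by 62×12 → 36×12, cost 36·62·12 = 26784; cumulative 51336
(T₄ T₅): 12×6 by 6×9 → 12×9, cost 12·6·9 = 648
(((T₁ T₂) T₃) (T₄ T₅)): 36×12 by 12×9 → 36×9, cost 36·12·9 = 3888; cumulative 55872
Total: 55872 scalar multiplications.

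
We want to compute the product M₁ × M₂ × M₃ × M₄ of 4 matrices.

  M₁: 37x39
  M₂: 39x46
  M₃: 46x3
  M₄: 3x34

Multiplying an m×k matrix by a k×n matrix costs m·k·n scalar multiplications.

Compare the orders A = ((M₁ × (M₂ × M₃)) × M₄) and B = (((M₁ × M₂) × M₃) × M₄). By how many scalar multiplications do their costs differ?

61773

Order A = ((M₁ × (M₂ × M₃)) × M₄): (M₂ × M₃): 39×46 by 46×3 → 39×3, cost 39·46·3 = 5382; (M₁ × (M₂ × M₃)): 37×39 by 39×3 → 37×3, cost 37·39·3 = 4329; cumulative 9711; ((M₁ × (M₂ × M₃)) × M₄): 37×3 by 3×34 → 37×34, cost 37·3·34 = 3774; cumulative 13485. Total 13485.
Order B = (((M₁ × M₂) × M₃) × M₄): (M₁ × M₂): 37×39 by 39×46 → 37×46, cost 37·39·46 = 66378; ((M₁ × M₂) × M₃): 37×46 by 46×3 → 37×3, cost 37·46·3 = 5106; cumulative 71484; (((M₁ × M₂) × M₃) × M₄): 37×3 by 3×34 → 37×34, cost 37·3·34 = 3774; cumulative 75258. Total 75258.
Difference: |13485 − 75258| = 61773.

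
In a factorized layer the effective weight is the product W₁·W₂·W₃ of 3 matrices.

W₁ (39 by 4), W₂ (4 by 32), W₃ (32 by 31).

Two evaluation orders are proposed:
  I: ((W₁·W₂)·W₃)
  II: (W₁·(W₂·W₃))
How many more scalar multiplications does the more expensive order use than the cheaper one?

34876

Order I = ((W₁·W₂)·W₃): (W₁·W₂): 39×4 by 4×32 → 39×32, cost 39·4·32 = 4992; ((W₁·W₂)·W₃): 39×32 by 32×31 → 39×31, cost 39·32·31 = 38688; cumulative 43680. Total 43680.
Order II = (W₁·(W₂·W₃)): (W₂·W₃): 4×32 by 32×31 → 4×31, cost 4·32·31 = 3968; (W₁·(W₂·W₃)): 39×4 by 4×31 → 39×31, cost 39·4·31 = 4836; cumulative 8804. Total 8804.
Difference: |43680 − 8804| = 34876.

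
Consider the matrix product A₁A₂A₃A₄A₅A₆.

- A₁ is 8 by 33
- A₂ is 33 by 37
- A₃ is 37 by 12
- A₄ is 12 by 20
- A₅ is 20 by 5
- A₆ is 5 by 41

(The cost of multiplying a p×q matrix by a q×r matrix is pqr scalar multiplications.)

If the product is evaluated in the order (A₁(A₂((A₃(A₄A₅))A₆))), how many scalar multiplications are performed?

71890

(A₄A₅): 12×20 by 20×5 → 12×5, cost 12·20·5 = 1200
(A₃(A₄A₅)): 37×12 by 12×5 → 37×5, cost 37·12·5 = 2220; cumulative 3420
((A₃(A₄A₅))A₆): 37×5 by 5×41 → 37×41, cost 37·5·41 = 7585; cumulative 11005
(A₂((A₃(A₄A₅))A₆)): 33×37 by 37×41 → 33×41, cost 33·37·41 = 50061; cumulative 61066
(A₁(A₂((A₃(A₄A₅))A₆))): 8×33 by 33×41 → 8×41, cost 8·33·41 = 10824; cumulative 71890
Total: 71890 scalar multiplications.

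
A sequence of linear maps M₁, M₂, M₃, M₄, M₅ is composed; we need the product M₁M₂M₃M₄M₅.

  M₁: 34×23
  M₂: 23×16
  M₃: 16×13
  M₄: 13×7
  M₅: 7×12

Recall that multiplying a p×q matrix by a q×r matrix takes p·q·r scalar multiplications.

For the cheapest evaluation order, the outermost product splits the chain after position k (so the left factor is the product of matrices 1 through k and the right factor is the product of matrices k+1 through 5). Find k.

Adjacent pairs: M₁M₂ = 34·23·16 = 12512; M₂M₃ = 23·16·13 = 4784; M₃M₄ = 16·13·7 = 1456; M₄M₅ = 13·7·12 = 1092.
Length 3: M₁..M₃: k=1: 0+4784+34·23·13=14950; k=2: 12512+0+34·16·13=19584 → min 14950 | M₂..M₄: k=2: 0+1456+23·16·7=4032; k=3: 4784+0+23·13·7=6877 → min 4032 | M₃..M₅: k=3: 0+1092+16·13·12=3588; k=4: 1456+0+16·7·12=2800 → min 2800.
Length 4: M₁..M₄: k=1: 0+4032+34·23·7=9506; k=2: 12512+1456+34·16·7=17776; k=3: 14950+0+34·13·7=18044 → min 9506 | M₂..M₅: k=2: 0+2800+23·16·12=7216; k=3: 4784+1092+23·13·12=9464; k=4: 4032+0+23·7·12=5964 → min 5964.
Top-level splits: k=1: (M₁..M₁)·(M₂..M₅) → 0+5964+34·23·12 = 15348; k=2: (M₁..M₂)·(M₃..M₅) → 12512+2800+34·16·12 = 21840; k=3: (M₁..M₃)·(M₄..M₅) → 14950+1092+34·13·12 = 21346; k=4: (M₁..M₄)·(M₅..M₅) → 9506+0+34·7·12 = 12362.
Best split is after M₄, i.e. k = 4.

4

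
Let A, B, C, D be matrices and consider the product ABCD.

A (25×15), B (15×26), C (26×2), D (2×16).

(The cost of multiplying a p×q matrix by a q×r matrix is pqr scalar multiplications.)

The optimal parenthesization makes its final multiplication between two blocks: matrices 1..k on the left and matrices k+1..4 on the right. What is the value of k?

Adjacent pairs: AB = 25·15·26 = 9750; BC = 15·26·2 = 780; CD = 26·2·16 = 832.
Length 3: A..C: k=1: 0+780+25·15·2=1530; k=2: 9750+0+25·26·2=11050 → min 1530 | B..D: k=2: 0+832+15·26·16=7072; k=3: 780+0+15·2·16=1260 → min 1260.
Top-level splits: k=1: (A..A)·(B..D) → 0+1260+25·15·16 = 7260; k=2: (A..B)·(C..D) → 9750+832+25·26·16 = 20982; k=3: (A..C)·(D..D) → 1530+0+25·2·16 = 2330.
Best split is after C, i.e. k = 3.

3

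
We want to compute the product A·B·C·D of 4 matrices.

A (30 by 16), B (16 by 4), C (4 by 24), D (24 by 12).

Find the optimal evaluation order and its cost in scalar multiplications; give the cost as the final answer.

4512

Adjacent pairs: AB = 30·16·4 = 1920; BC = 16·4·24 = 1536; CD = 4·24·12 = 1152.
Length 3: A..C: k=1: 0+1536+30·16·24=13056; k=2: 1920+0+30·4·24=4800 → min 4800 | B..D: k=2: 0+1152+16·4·12=1920; k=3: 1536+0+16·24·12=6144 → min 1920.
Length 4: A..D: k=1: 0+1920+30·16·12=7680; k=2: 1920+1152+30·4·12=4512; k=3: 4800+0+30·24·12=13440 → min 4512.
Optimal parenthesization: ((A·B)·(C·D)) with cost 4512.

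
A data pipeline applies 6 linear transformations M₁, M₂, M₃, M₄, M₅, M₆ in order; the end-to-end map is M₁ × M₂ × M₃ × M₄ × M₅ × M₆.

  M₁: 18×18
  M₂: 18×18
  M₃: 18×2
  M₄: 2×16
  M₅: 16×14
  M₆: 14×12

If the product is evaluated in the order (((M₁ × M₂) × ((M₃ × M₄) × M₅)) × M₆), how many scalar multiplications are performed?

(M₁ × M₂): 18×18 by 18×18 → 18×18, cost 18·18·18 = 5832
(M₃ × M₄): 18×2 by 2×16 → 18×16, cost 18·2·16 = 576
((M₃ × M₄) × M₅): 18×16 by 16×14 → 18×14, cost 18·16·14 = 4032; cumulative 4608
((M₁ × M₂) × ((M₃ × M₄) × M₅)): 18×18 by 18×14 → 18×14, cost 18·18·14 = 4536; cumulative 14976
(((M₁ × M₂) × ((M₃ × M₄) × M₅)) × M₆): 18×14 by 14×12 → 18×12, cost 18·14·12 = 3024; cumulative 18000
Total: 18000 scalar multiplications.

18000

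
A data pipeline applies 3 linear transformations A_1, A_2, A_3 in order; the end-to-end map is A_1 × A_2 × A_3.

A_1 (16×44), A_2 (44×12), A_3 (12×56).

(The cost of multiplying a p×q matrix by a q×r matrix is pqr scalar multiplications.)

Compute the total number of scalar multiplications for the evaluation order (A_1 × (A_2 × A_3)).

68992

(A_2 × A_3): 44×12 by 12×56 → 44×56, cost 44·12·56 = 29568
(A_1 × (A_2 × A_3)): 16×44 by 44×56 → 16×56, cost 16·44·56 = 39424; cumulative 68992
Total: 68992 scalar multiplications.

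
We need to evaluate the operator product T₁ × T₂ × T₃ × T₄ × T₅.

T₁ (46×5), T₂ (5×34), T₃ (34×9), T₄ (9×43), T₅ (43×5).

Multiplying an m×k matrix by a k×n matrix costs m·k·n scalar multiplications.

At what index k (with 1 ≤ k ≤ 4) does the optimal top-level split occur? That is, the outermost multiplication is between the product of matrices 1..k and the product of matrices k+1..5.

Adjacent pairs: T₁T₂ = 46·5·34 = 7820; T₂T₃ = 5·34·9 = 1530; T₃T₄ = 34·9·43 = 13158; T₄T₅ = 9·43·5 = 1935.
Length 3: T₁..T₃: k=1: 0+1530+46·5·9=3600; k=2: 7820+0+46·34·9=21896 → min 3600 | T₂..T₄: k=2: 0+13158+5·34·43=20468; k=3: 1530+0+5·9·43=3465 → min 3465 | T₃..T₅: k=3: 0+1935+34·9·5=3465; k=4: 13158+0+34·43·5=20468 → min 3465.
Length 4: T₁..T₄: k=1: 0+3465+46·5·43=13355; k=2: 7820+13158+46·34·43=88230; k=3: 3600+0+46·9·43=21402 → min 13355 | T₂..T₅: k=2: 0+3465+5·34·5=4315; k=3: 1530+1935+5·9·5=3690; k=4: 3465+0+5·43·5=4540 → min 3690.
Top-level splits: k=1: (T₁..T₁)·(T₂..T₅) → 0+3690+46·5·5 = 4840; k=2: (T₁..T₂)·(T₃..T₅) → 7820+3465+46·34·5 = 19105; k=3: (T₁..T₃)·(T₄..T₅) → 3600+1935+46·9·5 = 7605; k=4: (T₁..T₄)·(T₅..T₅) → 13355+0+46·43·5 = 23245.
Best split is after T₁, i.e. k = 1.

1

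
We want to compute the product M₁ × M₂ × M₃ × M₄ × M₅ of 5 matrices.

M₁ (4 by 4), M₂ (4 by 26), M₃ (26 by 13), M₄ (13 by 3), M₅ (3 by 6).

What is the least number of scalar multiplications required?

Adjacent pairs: M₁M₂ = 4·4·26 = 416; M₂M₃ = 4·26·13 = 1352; M₃M₄ = 26·13·3 = 1014; M₄M₅ = 13·3·6 = 234.
Length 3: M₁..M₃: k=1: 0+1352+4·4·13=1560; k=2: 416+0+4·26·13=1768 → min 1560 | M₂..M₄: k=2: 0+1014+4·26·3=1326; k=3: 1352+0+4·13·3=1508 → min 1326 | M₃..M₅: k=3: 0+234+26·13·6=2262; k=4: 1014+0+26·3·6=1482 → min 1482.
Length 4: M₁..M₄: k=1: 0+1326+4·4·3=1374; k=2: 416+1014+4·26·3=1742; k=3: 1560+0+4·13·3=1716 → min 1374 | M₂..M₅: k=2: 0+1482+4·26·6=2106; k=3: 1352+234+4·13·6=1898; k=4: 1326+0+4·3·6=1398 → min 1398.
Length 5: M₁..M₅: k=1: 0+1398+4·4·6=1494; k=2: 416+1482+4·26·6=2522; k=3: 1560+234+4·13·6=2106; k=4: 1374+0+4·3·6=1446 → min 1446.
Optimal order: ((M₁ × (M₂ × (M₃ × M₄))) × M₅) with cost 1446.

1446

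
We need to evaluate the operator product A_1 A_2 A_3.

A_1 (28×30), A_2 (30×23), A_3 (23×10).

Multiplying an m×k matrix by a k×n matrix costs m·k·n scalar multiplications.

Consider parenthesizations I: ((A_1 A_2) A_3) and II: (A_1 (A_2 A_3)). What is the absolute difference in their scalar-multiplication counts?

Order I = ((A_1 A_2) A_3): (A_1 A_2): 28×30 by 30×23 → 28×23, cost 28·30·23 = 19320; ((A_1 A_2) A_3): 28×23 by 23×10 → 28×10, cost 28·23·10 = 6440; cumulative 25760. Total 25760.
Order II = (A_1 (A_2 A_3)): (A_2 A_3): 30×23 by 23×10 → 30×10, cost 30·23·10 = 6900; (A_1 (A_2 A_3)): 28×30 by 30×10 → 28×10, cost 28·30·10 = 8400; cumulative 15300. Total 15300.
Difference: |25760 − 15300| = 10460.

10460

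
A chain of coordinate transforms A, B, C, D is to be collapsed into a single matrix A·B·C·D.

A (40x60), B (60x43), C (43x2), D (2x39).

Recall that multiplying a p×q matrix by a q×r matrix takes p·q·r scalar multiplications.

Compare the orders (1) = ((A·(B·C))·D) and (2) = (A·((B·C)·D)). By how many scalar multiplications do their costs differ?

Order (1) = ((A·(B·C))·D): (B·C): 60×43 by 43×2 → 60×2, cost 60·43·2 = 5160; (A·(B·C)): 40×60 by 60×2 → 40×2, cost 40·60·2 = 4800; cumulative 9960; ((A·(B·C))·D): 40×2 by 2×39 → 40×39, cost 40·2·39 = 3120; cumulative 13080. Total 13080.
Order (2) = (A·((B·C)·D)): (B·C): 60×43 by 43×2 → 60×2, cost 60·43·2 = 5160; ((B·C)·D): 60×2 by 2×39 → 60×39, cost 60·2·39 = 4680; cumulative 9840; (A·((B·C)·D)): 40×60 by 60×39 → 40×39, cost 40·60·39 = 93600; cumulative 103440. Total 103440.
Difference: |13080 − 103440| = 90360.

90360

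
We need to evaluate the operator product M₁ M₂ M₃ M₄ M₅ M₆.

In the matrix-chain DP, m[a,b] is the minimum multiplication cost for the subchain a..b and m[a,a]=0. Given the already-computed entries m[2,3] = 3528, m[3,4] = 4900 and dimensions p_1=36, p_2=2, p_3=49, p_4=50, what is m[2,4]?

8500

m[2,4] = min over k∈[2,3] of m[2,k]+m[k+1,4]+p_{1}·p_k·p_{4}.
k=2: 0 + 4900 + 36·2·50 = 8500; k=3: 3528 + 0 + 36·49·50 = 91728.
Minimum: 8500 at k=2.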